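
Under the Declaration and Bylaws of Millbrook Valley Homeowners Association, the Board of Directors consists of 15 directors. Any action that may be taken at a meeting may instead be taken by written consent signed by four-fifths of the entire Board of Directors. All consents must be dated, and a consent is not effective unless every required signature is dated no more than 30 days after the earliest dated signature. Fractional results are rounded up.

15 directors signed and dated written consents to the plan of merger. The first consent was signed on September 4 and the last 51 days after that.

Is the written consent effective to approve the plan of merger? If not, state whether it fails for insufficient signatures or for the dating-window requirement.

Not effective — dating-window requirement not satisfied.

Signatures required: four-fifths of 15 — 4/5 of 15 = 12, so 12 needed; 15 signed. Sufficient.
Dating window: the latest signature is 51 days after the earliest; the limit is 30 days. Outside the window.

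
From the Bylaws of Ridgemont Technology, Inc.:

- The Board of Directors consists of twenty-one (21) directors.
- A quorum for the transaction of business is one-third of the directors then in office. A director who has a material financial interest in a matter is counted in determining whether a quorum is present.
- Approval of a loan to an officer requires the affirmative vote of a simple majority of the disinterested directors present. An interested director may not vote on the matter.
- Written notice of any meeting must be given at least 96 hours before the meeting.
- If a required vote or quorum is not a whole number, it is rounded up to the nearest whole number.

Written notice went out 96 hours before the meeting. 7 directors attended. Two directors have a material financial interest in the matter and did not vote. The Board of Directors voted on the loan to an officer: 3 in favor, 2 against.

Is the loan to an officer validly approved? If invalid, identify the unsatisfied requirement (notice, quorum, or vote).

Notice: 96 hours given; 96 required (96 ≥ 96). Satisfied.
Quorum: 7 present (interested directors count toward quorum); quorum is 7. Satisfied.
Vote: the loan to an officer requires a majority of the disinterested directors present (7 − 2 = 5). A majority of 5 is 3, so 3 affirmative votes are needed; 3 voted in favor. Satisfied.

Valid — all requirements satisfied.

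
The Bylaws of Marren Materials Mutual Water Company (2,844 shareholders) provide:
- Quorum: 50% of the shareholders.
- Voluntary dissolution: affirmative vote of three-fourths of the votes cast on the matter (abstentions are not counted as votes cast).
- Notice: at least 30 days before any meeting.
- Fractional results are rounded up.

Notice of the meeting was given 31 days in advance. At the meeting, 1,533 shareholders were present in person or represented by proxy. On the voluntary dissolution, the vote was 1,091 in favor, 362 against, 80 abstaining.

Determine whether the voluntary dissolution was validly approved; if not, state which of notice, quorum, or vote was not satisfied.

Valid — all requirements satisfied.

Notice: 31 days given; 30 required. Satisfied.
Quorum: 50% of 2,844 = 1,422; 1,533 present. Satisfied.
Vote: requires three-fourths of the votes cast (1,533 − 80 abstaining = 1,453); 3/4 of 1453 = 1089.75, rounded up to 1090, so 1,090 needed; 1,091 in favor. Satisfied.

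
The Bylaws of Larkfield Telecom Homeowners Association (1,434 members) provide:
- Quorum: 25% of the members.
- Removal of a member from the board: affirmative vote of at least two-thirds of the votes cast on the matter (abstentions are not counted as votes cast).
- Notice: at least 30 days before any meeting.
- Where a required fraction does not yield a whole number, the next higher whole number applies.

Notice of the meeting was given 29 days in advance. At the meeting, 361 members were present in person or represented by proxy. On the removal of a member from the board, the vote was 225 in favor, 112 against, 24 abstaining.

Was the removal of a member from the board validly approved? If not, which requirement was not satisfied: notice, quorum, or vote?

Notice: 29 days given; 30 required. Not satisfied.
Quorum: 25% of 1,434 = 358.50, rounded up to 359; 361 present. Satisfied.
Vote: requires two-thirds of the votes cast (361 − 24 abstaining = 337); 2/3 of 337 = 224.67, rounded up to 225, so 225 needed; 225 in favor. Satisfied.

Invalid — notice requirement not satisfied.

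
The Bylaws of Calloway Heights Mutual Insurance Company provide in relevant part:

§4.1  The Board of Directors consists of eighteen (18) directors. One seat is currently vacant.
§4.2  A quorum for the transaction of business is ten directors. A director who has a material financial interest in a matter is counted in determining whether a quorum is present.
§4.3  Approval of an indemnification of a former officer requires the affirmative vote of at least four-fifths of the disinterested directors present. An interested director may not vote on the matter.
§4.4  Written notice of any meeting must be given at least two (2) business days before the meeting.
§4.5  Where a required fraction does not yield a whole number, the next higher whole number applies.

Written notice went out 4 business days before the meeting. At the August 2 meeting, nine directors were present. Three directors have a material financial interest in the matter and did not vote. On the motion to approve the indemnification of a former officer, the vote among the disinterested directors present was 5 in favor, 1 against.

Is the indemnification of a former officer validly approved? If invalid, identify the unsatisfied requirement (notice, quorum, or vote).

Notice: 4 business days given; 2 required (4 ≥ 2). Satisfied.
Quorum: 9 present (interested directors count toward quorum); quorum is 10. Not satisfied.
Vote: the indemnification of a former officer requires four-fifths of the disinterested directors present (9 − 3 = 6). 4/5 of 6 = 4.80, rounded up to 5, so 5 affirmative votes are needed; 5 voted in favor. Satisfied. (Moot — without a quorum no business can be validly transacted.)

Invalid — quorum requirement not satisfied.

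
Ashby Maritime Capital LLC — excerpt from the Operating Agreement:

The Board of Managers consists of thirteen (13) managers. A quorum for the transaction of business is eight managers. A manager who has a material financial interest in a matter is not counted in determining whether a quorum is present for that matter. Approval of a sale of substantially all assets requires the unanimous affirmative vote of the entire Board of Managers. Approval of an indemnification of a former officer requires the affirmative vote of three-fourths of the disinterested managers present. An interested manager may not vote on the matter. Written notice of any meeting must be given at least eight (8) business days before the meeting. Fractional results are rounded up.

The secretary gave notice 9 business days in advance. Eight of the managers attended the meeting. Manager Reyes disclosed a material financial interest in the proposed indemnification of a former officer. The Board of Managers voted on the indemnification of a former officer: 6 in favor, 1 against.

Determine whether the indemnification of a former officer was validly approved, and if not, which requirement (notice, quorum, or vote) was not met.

Notice: 9 business days given; 8 required (9 ≥ 8). Satisfied.
Quorum: 8 present, but the 1 interested manager does not count, leaving 7. Quorum is 8. Not satisfied.
Vote: the indemnification of a former officer requires three-fourths of the disinterested managers present (8 − 1 = 7). 3/4 of 7 = 5.25, rounded up to 6, so 6 affirmative votes are needed; 6 voted in favor. Satisfied. (Moot — without a quorum no business can be validly transacted.)

Invalid — quorum requirement not satisfied.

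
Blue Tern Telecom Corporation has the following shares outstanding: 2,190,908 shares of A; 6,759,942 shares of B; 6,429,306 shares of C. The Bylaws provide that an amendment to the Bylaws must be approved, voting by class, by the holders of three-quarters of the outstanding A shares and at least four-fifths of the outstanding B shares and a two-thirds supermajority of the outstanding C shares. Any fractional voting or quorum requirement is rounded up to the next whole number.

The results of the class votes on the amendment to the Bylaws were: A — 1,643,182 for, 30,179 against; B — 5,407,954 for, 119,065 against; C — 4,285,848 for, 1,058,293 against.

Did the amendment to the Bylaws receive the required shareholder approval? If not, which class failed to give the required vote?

Not approved — the C shares did not give the required vote.

A: 3/4 of 2190908 = 1643181; 1,643,181 required, 1,643,182 in favor — approved.
B: 4/5 of 6759942 = 5407953.60, rounded up to 5407954; 5,407,954 required, 5,407,954 in favor — approved.
C: 2/3 of 6429306 = 4286204; 4,286,204 required, 4,285,848 in favor — not approved.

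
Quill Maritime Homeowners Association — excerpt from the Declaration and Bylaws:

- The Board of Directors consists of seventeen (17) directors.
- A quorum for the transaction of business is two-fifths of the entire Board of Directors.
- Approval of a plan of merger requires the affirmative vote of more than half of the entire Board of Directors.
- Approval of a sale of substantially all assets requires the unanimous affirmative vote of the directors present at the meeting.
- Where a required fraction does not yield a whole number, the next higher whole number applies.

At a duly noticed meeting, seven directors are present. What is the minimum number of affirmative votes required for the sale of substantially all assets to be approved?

7

The sale of substantially all assets requires the unanimous vote of the directors present (7).
Unanimous means all 7.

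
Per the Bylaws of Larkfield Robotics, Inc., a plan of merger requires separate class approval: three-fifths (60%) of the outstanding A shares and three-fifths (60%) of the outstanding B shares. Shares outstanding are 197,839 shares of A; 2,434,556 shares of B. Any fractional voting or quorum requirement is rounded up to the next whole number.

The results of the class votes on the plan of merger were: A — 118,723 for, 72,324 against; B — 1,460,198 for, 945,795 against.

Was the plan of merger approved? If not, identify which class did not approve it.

Not approved — the B shares did not give the required vote.

A: 3/5 of 197839 = 118703.40, rounded up to 118704; 118,704 required, 118,723 in favor — approved.
B: 3/5 of 2434556 = 1460733.60, rounded up to 1460734; 1,460,734 required, 1,460,198 in favor — not approved.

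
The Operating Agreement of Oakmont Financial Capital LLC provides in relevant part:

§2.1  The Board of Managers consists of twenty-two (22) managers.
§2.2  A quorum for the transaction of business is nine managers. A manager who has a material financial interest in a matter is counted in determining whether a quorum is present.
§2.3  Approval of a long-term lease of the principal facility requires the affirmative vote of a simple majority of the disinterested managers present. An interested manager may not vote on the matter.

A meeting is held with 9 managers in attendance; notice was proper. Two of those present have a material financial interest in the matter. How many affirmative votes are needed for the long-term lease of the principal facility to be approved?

The long-term lease of the principal facility requires a majority of the disinterested managers present (9 − 2 = 7).
A majority of 7 is 4.

4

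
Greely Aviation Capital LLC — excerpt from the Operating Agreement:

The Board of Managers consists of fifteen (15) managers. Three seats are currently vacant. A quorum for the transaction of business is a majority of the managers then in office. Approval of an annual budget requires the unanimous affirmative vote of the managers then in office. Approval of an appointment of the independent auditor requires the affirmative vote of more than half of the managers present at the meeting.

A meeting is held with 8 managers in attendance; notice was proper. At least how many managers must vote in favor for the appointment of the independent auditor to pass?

5

The appointment of the independent auditor requires a majority of the managers present (8).
A majority of 8 is 5.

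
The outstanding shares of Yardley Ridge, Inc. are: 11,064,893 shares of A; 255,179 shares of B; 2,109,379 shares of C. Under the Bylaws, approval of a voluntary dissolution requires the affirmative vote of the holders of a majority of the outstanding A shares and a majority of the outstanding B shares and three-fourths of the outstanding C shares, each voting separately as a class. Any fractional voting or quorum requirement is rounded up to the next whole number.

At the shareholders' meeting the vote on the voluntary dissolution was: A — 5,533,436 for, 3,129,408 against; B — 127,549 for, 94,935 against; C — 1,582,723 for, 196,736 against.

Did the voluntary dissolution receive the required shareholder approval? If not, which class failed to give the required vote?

A: a majority of 11064893 is 5532447; 5,532,447 required, 5,533,436 in favor — approved.
B: a majority of 255179 is 127590; 127,590 required, 127,549 in favor — not approved.
C: 3/4 of 2109379 = 1582034.25, rounded up to 1582035; 1,582,035 required, 1,582,723 in favor — approved.

Not approved — the B shares did not give the required vote.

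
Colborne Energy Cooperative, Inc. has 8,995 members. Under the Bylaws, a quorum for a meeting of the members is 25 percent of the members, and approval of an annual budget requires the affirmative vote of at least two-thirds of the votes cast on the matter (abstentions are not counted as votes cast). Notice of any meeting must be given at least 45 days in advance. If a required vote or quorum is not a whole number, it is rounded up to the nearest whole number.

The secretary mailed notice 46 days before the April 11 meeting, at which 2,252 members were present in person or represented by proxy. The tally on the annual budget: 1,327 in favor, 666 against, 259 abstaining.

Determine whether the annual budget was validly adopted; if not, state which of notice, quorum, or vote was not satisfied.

Invalid — vote requirement not satisfied.

Notice: 46 days given; 45 required. Satisfied.
Quorum: 25% of 8,995 = 2,248.75, rounded up to 2,249; 2,252 present. Satisfied.
Vote: requires two-thirds of the votes cast (2,252 − 259 abstaining = 1,993); 2/3 of 1993 = 1328.67, rounded up to 1329, so 1,329 needed; 1,327 in favor. Not satisfied.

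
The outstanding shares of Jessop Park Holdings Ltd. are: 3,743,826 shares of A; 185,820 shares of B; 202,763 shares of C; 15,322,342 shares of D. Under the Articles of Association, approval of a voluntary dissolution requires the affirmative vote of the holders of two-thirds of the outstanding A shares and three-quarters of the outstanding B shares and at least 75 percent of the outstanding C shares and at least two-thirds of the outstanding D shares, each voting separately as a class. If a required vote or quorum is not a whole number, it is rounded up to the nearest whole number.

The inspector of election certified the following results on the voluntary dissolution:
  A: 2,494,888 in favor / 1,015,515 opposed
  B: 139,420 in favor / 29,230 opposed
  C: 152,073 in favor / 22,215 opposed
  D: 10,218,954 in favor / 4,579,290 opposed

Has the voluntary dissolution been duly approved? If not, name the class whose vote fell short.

A: 2/3 of 3743826 = 2495884; 2,495,884 required, 2,494,888 in favor — not approved.
B: 3/4 of 185820 = 139365; 139,365 required, 139,420 in favor — approved.
C: 3/4 of 202763 = 152072.25, rounded up to 152073; 152,073 required, 152,073 in favor — approved.
D: 2/3 of 15322342 = 10214894.67, rounded up to 10214895; 10,214,895 required, 10,218,954 in favor — approved.

Not approved — the A shares did not give the required vote.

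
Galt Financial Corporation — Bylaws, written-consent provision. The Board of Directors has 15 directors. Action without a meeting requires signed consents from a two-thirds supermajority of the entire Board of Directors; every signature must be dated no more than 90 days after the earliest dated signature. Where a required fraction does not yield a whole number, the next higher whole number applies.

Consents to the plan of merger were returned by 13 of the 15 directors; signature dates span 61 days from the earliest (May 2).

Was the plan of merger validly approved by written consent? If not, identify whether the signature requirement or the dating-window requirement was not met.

Effective — both the signature and dating-window requirements are satisfied.

Signatures required: a two-thirds supermajority of 15 — 2/3 of 15 = 10, so 10 needed; 13 signed. Sufficient.
Dating window: the latest signature is 61 days after the earliest; the limit is 90 days. Within the window.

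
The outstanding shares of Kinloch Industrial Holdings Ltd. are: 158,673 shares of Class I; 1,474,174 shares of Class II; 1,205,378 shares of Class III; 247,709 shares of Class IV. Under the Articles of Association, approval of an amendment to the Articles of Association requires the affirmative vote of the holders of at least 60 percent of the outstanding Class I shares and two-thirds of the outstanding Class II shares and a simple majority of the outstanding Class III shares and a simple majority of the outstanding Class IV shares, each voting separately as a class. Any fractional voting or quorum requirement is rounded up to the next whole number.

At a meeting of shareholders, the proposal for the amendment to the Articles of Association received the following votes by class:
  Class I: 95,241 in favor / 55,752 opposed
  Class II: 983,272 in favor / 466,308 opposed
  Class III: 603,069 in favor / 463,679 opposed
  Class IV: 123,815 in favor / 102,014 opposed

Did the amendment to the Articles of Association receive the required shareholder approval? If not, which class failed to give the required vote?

Not approved — the Class IV shares did not give the required vote.

Class I: 3/5 of 158673 = 95203.80, rounded up to 95204; 95,204 required, 95,241 in favor — approved.
Class II: 2/3 of 1474174 = 982782.67, rounded up to 982783; 982,783 required, 983,272 in favor — approved.
Class III: a majority of 1205378 is 602690; 602,690 required, 603,069 in favor — approved.
Class IV: a majority of 247709 is 123855; 123,855 required, 123,815 in favor — not approved.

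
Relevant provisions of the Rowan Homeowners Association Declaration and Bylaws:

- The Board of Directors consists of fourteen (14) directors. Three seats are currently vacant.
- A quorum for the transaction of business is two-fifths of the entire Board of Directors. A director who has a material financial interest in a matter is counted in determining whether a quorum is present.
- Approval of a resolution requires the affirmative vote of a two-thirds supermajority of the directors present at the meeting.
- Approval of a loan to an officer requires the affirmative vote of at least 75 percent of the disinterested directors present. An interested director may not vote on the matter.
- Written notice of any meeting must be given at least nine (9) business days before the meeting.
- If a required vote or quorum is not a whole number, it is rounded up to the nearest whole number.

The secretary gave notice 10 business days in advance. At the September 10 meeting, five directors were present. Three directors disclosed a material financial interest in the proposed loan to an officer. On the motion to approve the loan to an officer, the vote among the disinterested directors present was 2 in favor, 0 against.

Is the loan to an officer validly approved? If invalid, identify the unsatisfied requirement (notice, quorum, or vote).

Notice: 10 business days given; 9 required (10 ≥ 9). Satisfied.
Quorum: 5 present (interested directors count toward quorum); quorum is 6. Not satisfied.
Vote: the loan to an officer requires three-fourths of the disinterested directors present (5 − 3 = 2). 3/4 of 2 = 1.50, rounded up to 2, so 2 affirmative votes are needed; 2 voted in favor. Satisfied. (Moot — without a quorum no business can be validly transacted.)

Invalid — quorum requirement not satisfied.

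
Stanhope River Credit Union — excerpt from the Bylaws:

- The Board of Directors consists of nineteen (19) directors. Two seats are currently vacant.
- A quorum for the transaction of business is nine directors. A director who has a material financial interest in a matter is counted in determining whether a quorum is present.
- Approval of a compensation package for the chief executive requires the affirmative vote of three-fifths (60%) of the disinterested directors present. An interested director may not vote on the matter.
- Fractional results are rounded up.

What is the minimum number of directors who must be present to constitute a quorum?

The quorum is fixed at 9.

9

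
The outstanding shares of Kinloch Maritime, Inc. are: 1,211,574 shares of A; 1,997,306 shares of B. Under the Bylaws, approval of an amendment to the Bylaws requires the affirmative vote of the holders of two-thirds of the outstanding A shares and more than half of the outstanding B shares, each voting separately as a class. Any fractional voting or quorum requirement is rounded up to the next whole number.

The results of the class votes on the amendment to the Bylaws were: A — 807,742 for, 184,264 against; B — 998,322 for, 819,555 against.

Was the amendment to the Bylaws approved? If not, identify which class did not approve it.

A: 2/3 of 1211574 = 807716; 807,716 required, 807,742 in favor — approved.
B: a majority of 1997306 is 998654; 998,654 required, 998,322 in favor — not approved.

Not approved — the B shares did not give the required vote.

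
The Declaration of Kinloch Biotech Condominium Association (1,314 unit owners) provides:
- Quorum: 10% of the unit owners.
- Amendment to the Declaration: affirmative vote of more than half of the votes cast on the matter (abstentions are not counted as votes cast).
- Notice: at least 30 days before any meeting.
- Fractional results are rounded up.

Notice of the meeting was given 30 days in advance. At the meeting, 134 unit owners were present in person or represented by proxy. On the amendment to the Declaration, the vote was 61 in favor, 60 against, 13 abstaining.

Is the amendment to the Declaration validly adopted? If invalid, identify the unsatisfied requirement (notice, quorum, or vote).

Notice: 30 days given; 30 required. Satisfied.
Quorum: 10% of 1,314 = 131.40, rounded up to 132; 134 present. Satisfied.
Vote: requires a majority of the votes cast (134 − 13 abstaining = 121); a majority of 121 is 61, so 61 needed; 61 in favor. Satisfied.

Valid — all requirements satisfied.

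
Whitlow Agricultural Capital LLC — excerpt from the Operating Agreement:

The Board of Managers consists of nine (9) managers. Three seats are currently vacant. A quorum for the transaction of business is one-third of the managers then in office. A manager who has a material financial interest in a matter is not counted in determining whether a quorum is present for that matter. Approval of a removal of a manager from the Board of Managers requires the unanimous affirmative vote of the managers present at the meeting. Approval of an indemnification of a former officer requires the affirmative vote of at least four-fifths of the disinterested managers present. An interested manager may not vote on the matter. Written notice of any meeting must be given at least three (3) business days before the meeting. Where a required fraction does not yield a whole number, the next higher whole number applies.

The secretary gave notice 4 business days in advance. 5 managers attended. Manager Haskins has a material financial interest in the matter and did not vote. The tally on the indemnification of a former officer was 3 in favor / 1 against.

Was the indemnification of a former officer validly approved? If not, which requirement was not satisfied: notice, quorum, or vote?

Invalid — vote requirement not satisfied.

Notice: 4 business days given; 3 required (4 ≥ 3). Satisfied.
Quorum: 5 present, but the 1 interested manager does not count, leaving 4. Quorum is 2. Satisfied.
Vote: the indemnification of a former officer requires four-fifths of the disinterested managers present (5 − 1 = 4). 4/5 of 4 = 3.20, rounded up to 4, so 4 affirmative votes are needed; 3 voted in favor. Not satisfied.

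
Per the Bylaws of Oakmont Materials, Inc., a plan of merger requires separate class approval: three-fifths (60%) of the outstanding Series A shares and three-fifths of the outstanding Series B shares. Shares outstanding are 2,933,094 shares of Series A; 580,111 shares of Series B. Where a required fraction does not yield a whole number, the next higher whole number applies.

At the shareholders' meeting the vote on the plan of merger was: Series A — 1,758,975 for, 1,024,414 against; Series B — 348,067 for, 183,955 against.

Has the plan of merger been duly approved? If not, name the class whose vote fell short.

Series A: 3/5 of 2933094 = 1759856.40, rounded up to 1759857; 1,759,857 required, 1,758,975 in favor — not approved.
Series B: 3/5 of 580111 = 348066.60, rounded up to 348067; 348,067 required, 348,067 in favor — approved.

Not approved — the Series A shares did not give the required vote.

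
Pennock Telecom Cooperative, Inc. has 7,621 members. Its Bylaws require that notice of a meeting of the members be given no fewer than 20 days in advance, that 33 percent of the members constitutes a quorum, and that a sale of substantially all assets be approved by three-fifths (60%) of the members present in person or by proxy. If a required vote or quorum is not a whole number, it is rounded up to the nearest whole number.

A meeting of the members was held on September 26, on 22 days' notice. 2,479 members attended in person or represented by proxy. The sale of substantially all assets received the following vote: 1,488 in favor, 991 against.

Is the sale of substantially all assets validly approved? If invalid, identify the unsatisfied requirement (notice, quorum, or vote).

Notice: 22 days given; 20 required. Satisfied.
Quorum: 33% of 7,621 = 2,514.93, rounded up to 2,515; 2,479 present. Not satisfied.
Vote: requires three-fifths of those present (2,479); 3/5 of 2479 = 1487.40, rounded up to 1488, so 1,488 needed; 1,488 in favor. Satisfied.

Invalid — quorum requirement not satisfied.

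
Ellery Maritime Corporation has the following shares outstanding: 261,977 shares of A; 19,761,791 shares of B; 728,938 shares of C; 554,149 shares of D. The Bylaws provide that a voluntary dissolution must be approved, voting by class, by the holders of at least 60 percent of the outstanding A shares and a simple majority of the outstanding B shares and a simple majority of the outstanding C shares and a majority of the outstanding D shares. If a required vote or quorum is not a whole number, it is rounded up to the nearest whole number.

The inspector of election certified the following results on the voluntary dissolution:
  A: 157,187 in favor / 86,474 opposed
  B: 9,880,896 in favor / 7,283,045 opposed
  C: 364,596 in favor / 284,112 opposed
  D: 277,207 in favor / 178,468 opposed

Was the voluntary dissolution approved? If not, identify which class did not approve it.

Approved — every class gave the required vote.

A: 3/5 of 261977 = 157186.20, rounded up to 157187; 157,187 required, 157,187 in favor — approved.
B: a majority of 19761791 is 9880896; 9,880,896 required, 9,880,896 in favor — approved.
C: a majority of 728938 is 364470; 364,470 required, 364,596 in favor — approved.
D: a majority of 554149 is 277075; 277,075 required, 277,207 in favor — approved.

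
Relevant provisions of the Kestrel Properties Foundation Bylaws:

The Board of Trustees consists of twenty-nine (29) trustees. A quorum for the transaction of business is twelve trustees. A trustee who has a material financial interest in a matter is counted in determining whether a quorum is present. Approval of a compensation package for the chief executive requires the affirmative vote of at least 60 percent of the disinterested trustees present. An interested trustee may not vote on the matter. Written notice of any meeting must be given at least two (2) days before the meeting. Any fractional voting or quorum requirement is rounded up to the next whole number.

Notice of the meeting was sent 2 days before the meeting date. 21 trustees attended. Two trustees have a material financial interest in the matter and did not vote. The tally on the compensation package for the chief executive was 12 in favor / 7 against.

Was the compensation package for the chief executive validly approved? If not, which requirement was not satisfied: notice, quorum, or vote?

Valid — all requirements satisfied.

Notice: 2 days given; 2 required (2 ≥ 2). Satisfied.
Quorum: 21 present (interested trustees count toward quorum); quorum is 12. Satisfied.
Vote: the compensation package for the chief executive requires three-fifths of the disinterested trustees present (21 − 2 = 19). 3/5 of 19 = 11.40, rounded up to 12, so 12 affirmative votes are needed; 12 voted in favor. Satisfied.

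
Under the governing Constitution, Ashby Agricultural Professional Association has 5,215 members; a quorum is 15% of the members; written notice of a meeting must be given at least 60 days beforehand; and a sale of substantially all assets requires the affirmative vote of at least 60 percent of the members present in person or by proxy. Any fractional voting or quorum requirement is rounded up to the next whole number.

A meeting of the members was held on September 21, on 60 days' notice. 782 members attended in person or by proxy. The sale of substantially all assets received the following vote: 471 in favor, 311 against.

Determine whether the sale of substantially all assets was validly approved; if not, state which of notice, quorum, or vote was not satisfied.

Notice: 60 days given; 60 required. Satisfied.
Quorum: 15% of 5,215 = 782.25, rounded up to 783; 782 present. Not satisfied.
Vote: requires three-fifths of those present (782); 3/5 of 782 = 469.20, rounded up to 470, so 470 needed; 471 in favor. Satisfied.

Invalid — quorum requirement not satisfied.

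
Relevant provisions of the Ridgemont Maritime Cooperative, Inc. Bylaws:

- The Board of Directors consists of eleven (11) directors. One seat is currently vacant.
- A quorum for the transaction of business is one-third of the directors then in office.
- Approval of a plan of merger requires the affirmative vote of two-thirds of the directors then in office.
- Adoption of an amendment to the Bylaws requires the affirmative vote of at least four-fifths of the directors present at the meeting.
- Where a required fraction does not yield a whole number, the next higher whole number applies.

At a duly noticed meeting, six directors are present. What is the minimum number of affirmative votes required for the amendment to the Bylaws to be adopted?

The amendment to the Bylaws requires four-fifths of the directors present (6).
4/5 of 6 = 4.80, rounded up to 5.

5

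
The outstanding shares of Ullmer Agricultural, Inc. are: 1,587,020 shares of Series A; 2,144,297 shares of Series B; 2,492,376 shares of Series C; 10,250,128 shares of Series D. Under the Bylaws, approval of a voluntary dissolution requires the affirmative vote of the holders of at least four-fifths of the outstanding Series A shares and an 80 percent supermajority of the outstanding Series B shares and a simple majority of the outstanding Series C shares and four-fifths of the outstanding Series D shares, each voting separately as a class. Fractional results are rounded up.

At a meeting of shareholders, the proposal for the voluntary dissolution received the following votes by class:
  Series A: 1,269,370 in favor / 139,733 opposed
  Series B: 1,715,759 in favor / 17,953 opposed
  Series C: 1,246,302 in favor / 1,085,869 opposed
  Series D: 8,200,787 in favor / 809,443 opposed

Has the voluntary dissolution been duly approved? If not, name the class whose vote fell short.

Series A: 4/5 of 1587020 = 1269616; 1,269,616 required, 1,269,370 in favor — not approved.
Series B: 4/5 of 2144297 = 1715437.60, rounded up to 1715438; 1,715,438 required, 1,715,759 in favor — approved.
Series C: a majority of 2492376 is 1246189; 1,246,189 required, 1,246,302 in favor — approved.
Series D: 4/5 of 10250128 = 8200102.40, rounded up to 8200103; 8,200,103 required, 8,200,787 in favor — approved.

Not approved — the Series A shares did not give the required vote.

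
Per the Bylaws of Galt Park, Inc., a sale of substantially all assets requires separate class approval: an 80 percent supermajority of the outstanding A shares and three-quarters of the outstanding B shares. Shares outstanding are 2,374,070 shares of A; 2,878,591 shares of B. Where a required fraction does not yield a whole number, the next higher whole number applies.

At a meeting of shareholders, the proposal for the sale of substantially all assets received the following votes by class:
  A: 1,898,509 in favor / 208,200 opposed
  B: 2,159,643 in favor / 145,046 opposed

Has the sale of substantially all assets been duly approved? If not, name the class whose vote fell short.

Not approved — the A shares did not give the required vote.

A: 4/5 of 2374070 = 1899256; 1,899,256 required, 1,898,509 in favor — not approved.
B: 3/4 of 2878591 = 2158943.25, rounded up to 2158944; 2,158,944 required, 2,159,643 in favor — approved.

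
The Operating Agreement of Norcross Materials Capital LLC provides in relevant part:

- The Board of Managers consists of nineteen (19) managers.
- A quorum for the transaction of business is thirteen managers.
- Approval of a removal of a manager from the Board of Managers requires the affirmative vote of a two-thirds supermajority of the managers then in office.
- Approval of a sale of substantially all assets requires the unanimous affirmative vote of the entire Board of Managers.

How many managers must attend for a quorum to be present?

13

The quorum is fixed at 13.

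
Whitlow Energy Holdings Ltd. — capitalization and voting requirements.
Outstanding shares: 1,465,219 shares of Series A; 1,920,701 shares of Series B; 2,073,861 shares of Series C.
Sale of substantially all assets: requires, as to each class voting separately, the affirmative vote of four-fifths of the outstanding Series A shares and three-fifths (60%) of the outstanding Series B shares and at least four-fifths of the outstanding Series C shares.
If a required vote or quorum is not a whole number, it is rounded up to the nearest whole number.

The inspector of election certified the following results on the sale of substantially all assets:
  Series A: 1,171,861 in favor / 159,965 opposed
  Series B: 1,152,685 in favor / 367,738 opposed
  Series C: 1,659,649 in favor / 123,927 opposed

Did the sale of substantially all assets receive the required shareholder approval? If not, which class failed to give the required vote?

Not approved — the Series A shares did not give the required vote.

Series A: 4/5 of 1465219 = 1172175.20, rounded up to 1172176; 1,172,176 required, 1,171,861 in favor — not approved.
Series B: 3/5 of 1920701 = 1152420.60, rounded up to 1152421; 1,152,421 required, 1,152,685 in favor — approved.
Series C: 4/5 of 2073861 = 1659088.80, rounded up to 1659089; 1,659,089 required, 1,659,649 in favor — approved.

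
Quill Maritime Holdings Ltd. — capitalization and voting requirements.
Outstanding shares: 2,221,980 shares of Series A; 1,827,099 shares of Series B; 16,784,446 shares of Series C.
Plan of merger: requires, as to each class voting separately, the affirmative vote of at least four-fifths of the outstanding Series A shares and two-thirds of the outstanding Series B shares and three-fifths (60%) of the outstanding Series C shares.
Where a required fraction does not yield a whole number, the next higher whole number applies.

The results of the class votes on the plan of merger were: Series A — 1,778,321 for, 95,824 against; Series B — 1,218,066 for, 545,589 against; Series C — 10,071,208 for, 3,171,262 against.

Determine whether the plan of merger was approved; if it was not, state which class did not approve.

Series A: 4/5 of 2221980 = 1777584; 1,777,584 required, 1,778,321 in favor — approved.
Series B: 2/3 of 1827099 = 1218066; 1,218,066 required, 1,218,066 in favor — approved.
Series C: 3/5 of 16784446 = 10070667.60, rounded up to 10070668; 10,070,668 required, 10,071,208 in favor — approved.

Approved — every class gave the required vote.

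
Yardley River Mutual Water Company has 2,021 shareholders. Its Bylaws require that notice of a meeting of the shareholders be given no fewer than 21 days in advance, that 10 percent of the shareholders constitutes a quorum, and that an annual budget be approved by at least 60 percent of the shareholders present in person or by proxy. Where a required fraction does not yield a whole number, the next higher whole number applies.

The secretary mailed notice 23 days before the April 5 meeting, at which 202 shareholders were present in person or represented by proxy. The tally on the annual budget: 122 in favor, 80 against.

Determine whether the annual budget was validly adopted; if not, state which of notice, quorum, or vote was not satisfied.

Notice: 23 days given; 21 required. Satisfied.
Quorum: 10% of 2,021 = 202.10, rounded up to 203; 202 present. Not satisfied.
Vote: requires three-fifths of those present (202); 3/5 of 202 = 121.20, rounded up to 122, so 122 needed; 122 in favor. Satisfied.

Invalid — quorum requirement not satisfied.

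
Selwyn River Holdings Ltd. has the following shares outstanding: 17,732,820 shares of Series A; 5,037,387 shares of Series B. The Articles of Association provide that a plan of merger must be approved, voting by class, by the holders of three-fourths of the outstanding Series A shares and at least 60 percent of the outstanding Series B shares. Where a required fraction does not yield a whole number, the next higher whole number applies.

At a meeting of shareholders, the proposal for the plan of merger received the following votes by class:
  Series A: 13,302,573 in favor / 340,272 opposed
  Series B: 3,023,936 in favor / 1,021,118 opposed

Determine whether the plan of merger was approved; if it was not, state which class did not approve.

Approved — every class gave the required vote.

Series A: 3/4 of 17732820 = 13299615; 13,299,615 required, 13,302,573 in favor — approved.
Series B: 3/5 of 5037387 = 3022432.20, rounded up to 3022433; 3,022,433 required, 3,023,936 in favor — approved.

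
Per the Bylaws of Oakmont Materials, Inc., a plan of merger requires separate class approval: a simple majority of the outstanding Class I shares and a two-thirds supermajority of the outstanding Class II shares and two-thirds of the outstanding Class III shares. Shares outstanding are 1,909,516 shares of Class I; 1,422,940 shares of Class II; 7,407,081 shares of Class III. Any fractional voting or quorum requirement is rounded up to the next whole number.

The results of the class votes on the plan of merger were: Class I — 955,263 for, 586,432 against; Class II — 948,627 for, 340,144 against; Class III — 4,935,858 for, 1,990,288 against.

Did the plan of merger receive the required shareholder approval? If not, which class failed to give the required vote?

Not approved — the Class III shares did not give the required vote.

Class I: a majority of 1909516 is 954759; 954,759 required, 955,263 in favor — approved.
Class II: 2/3 of 1422940 = 948626.67, rounded up to 948627; 948,627 required, 948,627 in favor — approved.
Class III: 2/3 of 7407081 = 4938054; 4,938,054 required, 4,935,858 in favor — not approved.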